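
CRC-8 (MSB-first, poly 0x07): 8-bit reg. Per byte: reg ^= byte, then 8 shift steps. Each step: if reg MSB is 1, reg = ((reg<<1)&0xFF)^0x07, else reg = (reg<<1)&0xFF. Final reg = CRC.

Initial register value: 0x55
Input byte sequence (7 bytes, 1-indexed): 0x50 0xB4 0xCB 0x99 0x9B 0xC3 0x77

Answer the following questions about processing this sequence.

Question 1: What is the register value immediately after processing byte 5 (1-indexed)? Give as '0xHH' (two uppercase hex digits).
After byte 1 (0x50): reg=0x1B
After byte 2 (0xB4): reg=0x44
After byte 3 (0xCB): reg=0xA4
After byte 4 (0x99): reg=0xB3
After byte 5 (0x9B): reg=0xD8

Answer: 0xD8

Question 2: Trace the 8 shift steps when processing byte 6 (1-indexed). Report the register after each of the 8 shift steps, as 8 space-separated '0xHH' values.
Answer: 0x36 0x6C 0xD8 0xB7 0x69 0xD2 0xA3 0x41

Derivation:
After byte 1 (0x50): reg=0x1B
After byte 2 (0xB4): reg=0x44
After byte 3 (0xCB): reg=0xA4
After byte 4 (0x99): reg=0xB3
After byte 5 (0x9B): reg=0xD8
Register before byte 6: 0xD8
After XOR with byte 0xC3: 0x1B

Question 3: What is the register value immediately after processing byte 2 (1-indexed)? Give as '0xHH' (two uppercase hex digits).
After byte 1 (0x50): reg=0x1B
After byte 2 (0xB4): reg=0x44

Answer: 0x44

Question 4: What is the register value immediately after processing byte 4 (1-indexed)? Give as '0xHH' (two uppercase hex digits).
Answer: 0xB3

Derivation:
After byte 1 (0x50): reg=0x1B
After byte 2 (0xB4): reg=0x44
After byte 3 (0xCB): reg=0xA4
After byte 4 (0x99): reg=0xB3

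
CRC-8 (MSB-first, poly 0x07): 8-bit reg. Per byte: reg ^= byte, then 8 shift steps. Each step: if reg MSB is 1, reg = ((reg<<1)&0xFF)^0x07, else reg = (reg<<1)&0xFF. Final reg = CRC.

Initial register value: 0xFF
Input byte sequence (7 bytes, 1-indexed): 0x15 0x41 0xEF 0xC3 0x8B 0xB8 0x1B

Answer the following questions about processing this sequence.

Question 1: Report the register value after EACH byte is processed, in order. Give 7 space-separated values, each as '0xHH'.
0x98 0x01 0x84 0xD2 0x88 0x90 0xB8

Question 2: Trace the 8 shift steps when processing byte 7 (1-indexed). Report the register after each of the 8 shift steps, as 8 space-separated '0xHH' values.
Answer: 0x11 0x22 0x44 0x88 0x17 0x2E 0x5C 0xB8

Derivation:
After byte 1 (0x15): reg=0x98
After byte 2 (0x41): reg=0x01
After byte 3 (0xEF): reg=0x84
After byte 4 (0xC3): reg=0xD2
After byte 5 (0x8B): reg=0x88
After byte 6 (0xB8): reg=0x90
Register before byte 7: 0x90
After XOR with byte 0x1B: 0x8B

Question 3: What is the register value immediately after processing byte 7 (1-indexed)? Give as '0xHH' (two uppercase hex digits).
Answer: 0xB8

Derivation:
After byte 1 (0x15): reg=0x98
After byte 2 (0x41): reg=0x01
After byte 3 (0xEF): reg=0x84
After byte 4 (0xC3): reg=0xD2
After byte 5 (0x8B): reg=0x88
After byte 6 (0xB8): reg=0x90
After byte 7 (0x1B): reg=0xB8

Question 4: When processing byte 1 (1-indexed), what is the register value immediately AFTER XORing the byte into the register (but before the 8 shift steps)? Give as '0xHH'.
Answer: 0xEA

Derivation:
Register before byte 1: 0xFF
Byte 1: 0x15
0xFF XOR 0x15 = 0xEA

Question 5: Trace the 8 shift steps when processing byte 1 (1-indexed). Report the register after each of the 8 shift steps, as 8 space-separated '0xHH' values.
Answer: 0xD3 0xA1 0x45 0x8A 0x13 0x26 0x4C 0x98

Derivation:
Register before byte 1: 0xFF
After XOR with byte 0x15: 0xEA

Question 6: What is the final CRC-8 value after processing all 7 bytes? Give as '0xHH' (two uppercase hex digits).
Answer: 0xB8

Derivation:
After byte 1 (0x15): reg=0x98
After byte 2 (0x41): reg=0x01
After byte 3 (0xEF): reg=0x84
After byte 4 (0xC3): reg=0xD2
After byte 5 (0x8B): reg=0x88
After byte 6 (0xB8): reg=0x90
After byte 7 (0x1B): reg=0xB8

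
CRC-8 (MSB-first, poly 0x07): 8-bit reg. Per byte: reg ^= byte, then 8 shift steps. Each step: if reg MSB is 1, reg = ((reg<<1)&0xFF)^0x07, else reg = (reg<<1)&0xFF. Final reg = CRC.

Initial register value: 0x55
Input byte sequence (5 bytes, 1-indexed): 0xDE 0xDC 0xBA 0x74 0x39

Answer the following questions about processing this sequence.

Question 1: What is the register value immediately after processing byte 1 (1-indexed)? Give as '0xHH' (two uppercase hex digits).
Answer: 0xB8

Derivation:
After byte 1 (0xDE): reg=0xB8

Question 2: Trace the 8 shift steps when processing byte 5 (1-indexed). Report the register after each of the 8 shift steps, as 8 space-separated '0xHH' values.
After byte 1 (0xDE): reg=0xB8
After byte 2 (0xDC): reg=0x3B
After byte 3 (0xBA): reg=0x8E
After byte 4 (0x74): reg=0xE8
Register before byte 5: 0xE8
After XOR with byte 0x39: 0xD1

Answer: 0xA5 0x4D 0x9A 0x33 0x66 0xCC 0x9F 0x39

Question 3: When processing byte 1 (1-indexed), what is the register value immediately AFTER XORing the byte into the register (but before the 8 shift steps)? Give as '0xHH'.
Register before byte 1: 0x55
Byte 1: 0xDE
0x55 XOR 0xDE = 0x8B

Answer: 0x8B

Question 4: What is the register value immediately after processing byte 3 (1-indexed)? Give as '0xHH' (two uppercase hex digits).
After byte 1 (0xDE): reg=0xB8
After byte 2 (0xDC): reg=0x3B
After byte 3 (0xBA): reg=0x8E

Answer: 0x8E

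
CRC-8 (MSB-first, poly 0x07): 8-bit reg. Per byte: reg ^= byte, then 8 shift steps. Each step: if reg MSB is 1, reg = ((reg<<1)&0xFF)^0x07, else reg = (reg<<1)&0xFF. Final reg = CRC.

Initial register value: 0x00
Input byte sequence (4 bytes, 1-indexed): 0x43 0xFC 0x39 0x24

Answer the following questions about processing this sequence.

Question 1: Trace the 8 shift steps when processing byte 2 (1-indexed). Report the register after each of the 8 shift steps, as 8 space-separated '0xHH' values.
Answer: 0x64 0xC8 0x97 0x29 0x52 0xA4 0x4F 0x9E

Derivation:
After byte 1 (0x43): reg=0xCE
Register before byte 2: 0xCE
After XOR with byte 0xFC: 0x32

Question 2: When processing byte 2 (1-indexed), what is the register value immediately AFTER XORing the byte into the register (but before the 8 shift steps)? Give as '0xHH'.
Answer: 0x32

Derivation:
Register before byte 2: 0xCE
Byte 2: 0xFC
0xCE XOR 0xFC = 0x32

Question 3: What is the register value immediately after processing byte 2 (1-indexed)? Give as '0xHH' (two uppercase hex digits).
After byte 1 (0x43): reg=0xCE
After byte 2 (0xFC): reg=0x9E

Answer: 0x9E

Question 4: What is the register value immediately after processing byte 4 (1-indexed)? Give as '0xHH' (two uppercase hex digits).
Answer: 0x8F

Derivation:
After byte 1 (0x43): reg=0xCE
After byte 2 (0xFC): reg=0x9E
After byte 3 (0x39): reg=0x7C
After byte 4 (0x24): reg=0x8F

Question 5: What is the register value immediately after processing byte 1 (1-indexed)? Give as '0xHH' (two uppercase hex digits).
Answer: 0xCE

Derivation:
After byte 1 (0x43): reg=0xCE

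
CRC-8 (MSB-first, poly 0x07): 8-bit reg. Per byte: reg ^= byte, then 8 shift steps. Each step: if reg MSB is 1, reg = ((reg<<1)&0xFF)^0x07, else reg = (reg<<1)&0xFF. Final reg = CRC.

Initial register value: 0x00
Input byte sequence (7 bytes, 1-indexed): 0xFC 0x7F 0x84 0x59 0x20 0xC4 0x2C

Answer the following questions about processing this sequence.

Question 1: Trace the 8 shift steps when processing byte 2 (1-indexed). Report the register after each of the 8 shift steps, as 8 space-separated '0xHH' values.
After byte 1 (0xFC): reg=0xFA
Register before byte 2: 0xFA
After XOR with byte 0x7F: 0x85

Answer: 0x0D 0x1A 0x34 0x68 0xD0 0xA7 0x49 0x92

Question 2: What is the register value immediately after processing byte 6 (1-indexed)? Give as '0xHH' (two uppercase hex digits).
Answer: 0xF1

Derivation:
After byte 1 (0xFC): reg=0xFA
After byte 2 (0x7F): reg=0x92
After byte 3 (0x84): reg=0x62
After byte 4 (0x59): reg=0xA1
After byte 5 (0x20): reg=0x8E
After byte 6 (0xC4): reg=0xF1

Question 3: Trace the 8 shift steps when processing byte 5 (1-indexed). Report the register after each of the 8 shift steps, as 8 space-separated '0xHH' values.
After byte 1 (0xFC): reg=0xFA
After byte 2 (0x7F): reg=0x92
After byte 3 (0x84): reg=0x62
After byte 4 (0x59): reg=0xA1
Register before byte 5: 0xA1
After XOR with byte 0x20: 0x81

Answer: 0x05 0x0A 0x14 0x28 0x50 0xA0 0x47 0x8E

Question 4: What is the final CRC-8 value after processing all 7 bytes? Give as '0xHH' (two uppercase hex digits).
After byte 1 (0xFC): reg=0xFA
After byte 2 (0x7F): reg=0x92
After byte 3 (0x84): reg=0x62
After byte 4 (0x59): reg=0xA1
After byte 5 (0x20): reg=0x8E
After byte 6 (0xC4): reg=0xF1
After byte 7 (0x2C): reg=0x1D

Answer: 0x1D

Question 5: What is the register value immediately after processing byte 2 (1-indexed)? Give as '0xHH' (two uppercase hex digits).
After byte 1 (0xFC): reg=0xFA
After byte 2 (0x7F): reg=0x92

Answer: 0x92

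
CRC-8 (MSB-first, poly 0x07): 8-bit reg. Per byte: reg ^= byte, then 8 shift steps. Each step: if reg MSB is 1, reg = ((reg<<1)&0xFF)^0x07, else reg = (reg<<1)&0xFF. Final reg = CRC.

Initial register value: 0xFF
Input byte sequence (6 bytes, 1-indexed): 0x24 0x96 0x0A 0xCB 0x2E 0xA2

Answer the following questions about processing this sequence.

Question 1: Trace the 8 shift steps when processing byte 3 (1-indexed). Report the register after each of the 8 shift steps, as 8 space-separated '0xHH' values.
Answer: 0x9F 0x39 0x72 0xE4 0xCF 0x99 0x35 0x6A

Derivation:
After byte 1 (0x24): reg=0x0F
After byte 2 (0x96): reg=0xC6
Register before byte 3: 0xC6
After XOR with byte 0x0A: 0xCC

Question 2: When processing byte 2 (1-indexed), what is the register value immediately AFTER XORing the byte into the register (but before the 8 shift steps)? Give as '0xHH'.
Register before byte 2: 0x0F
Byte 2: 0x96
0x0F XOR 0x96 = 0x99

Answer: 0x99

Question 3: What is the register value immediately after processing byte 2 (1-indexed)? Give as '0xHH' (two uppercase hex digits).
Answer: 0xC6

Derivation:
After byte 1 (0x24): reg=0x0F
After byte 2 (0x96): reg=0xC6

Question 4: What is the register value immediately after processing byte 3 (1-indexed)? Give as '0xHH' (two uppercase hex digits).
Answer: 0x6A

Derivation:
After byte 1 (0x24): reg=0x0F
After byte 2 (0x96): reg=0xC6
After byte 3 (0x0A): reg=0x6A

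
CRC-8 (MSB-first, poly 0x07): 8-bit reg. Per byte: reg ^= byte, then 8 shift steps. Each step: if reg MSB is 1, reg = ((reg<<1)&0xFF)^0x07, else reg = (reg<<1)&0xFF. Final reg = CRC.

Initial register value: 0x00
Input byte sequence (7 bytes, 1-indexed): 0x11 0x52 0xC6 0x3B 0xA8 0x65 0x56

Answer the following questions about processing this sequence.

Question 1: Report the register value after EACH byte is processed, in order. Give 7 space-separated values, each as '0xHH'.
0x77 0xFB 0xB3 0xB1 0x4F 0xD6 0x89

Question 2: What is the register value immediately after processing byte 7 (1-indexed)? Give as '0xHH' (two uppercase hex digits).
Answer: 0x89

Derivation:
After byte 1 (0x11): reg=0x77
After byte 2 (0x52): reg=0xFB
After byte 3 (0xC6): reg=0xB3
After byte 4 (0x3B): reg=0xB1
After byte 5 (0xA8): reg=0x4F
After byte 6 (0x65): reg=0xD6
After byte 7 (0x56): reg=0x89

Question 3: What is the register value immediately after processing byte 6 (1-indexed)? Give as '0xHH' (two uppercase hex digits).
Answer: 0xD6

Derivation:
After byte 1 (0x11): reg=0x77
After byte 2 (0x52): reg=0xFB
After byte 3 (0xC6): reg=0xB3
After byte 4 (0x3B): reg=0xB1
After byte 5 (0xA8): reg=0x4F
After byte 6 (0x65): reg=0xD6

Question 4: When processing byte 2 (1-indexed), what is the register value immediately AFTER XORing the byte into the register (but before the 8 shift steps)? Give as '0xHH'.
Register before byte 2: 0x77
Byte 2: 0x52
0x77 XOR 0x52 = 0x25

Answer: 0x25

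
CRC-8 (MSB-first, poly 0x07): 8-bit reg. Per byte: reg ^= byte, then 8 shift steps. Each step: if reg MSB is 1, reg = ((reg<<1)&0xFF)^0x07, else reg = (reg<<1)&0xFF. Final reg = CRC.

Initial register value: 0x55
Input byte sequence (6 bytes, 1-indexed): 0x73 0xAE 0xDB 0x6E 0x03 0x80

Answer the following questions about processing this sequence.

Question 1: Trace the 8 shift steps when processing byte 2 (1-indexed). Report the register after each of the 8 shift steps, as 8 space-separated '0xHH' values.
Answer: 0xB8 0x77 0xEE 0xDB 0xB1 0x65 0xCA 0x93

Derivation:
After byte 1 (0x73): reg=0xF2
Register before byte 2: 0xF2
After XOR with byte 0xAE: 0x5C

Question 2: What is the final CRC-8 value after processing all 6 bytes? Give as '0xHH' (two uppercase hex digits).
After byte 1 (0x73): reg=0xF2
After byte 2 (0xAE): reg=0x93
After byte 3 (0xDB): reg=0xFF
After byte 4 (0x6E): reg=0xFE
After byte 5 (0x03): reg=0xFD
After byte 6 (0x80): reg=0x74

Answer: 0x74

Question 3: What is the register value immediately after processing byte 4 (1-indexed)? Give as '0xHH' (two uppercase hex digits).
Answer: 0xFE

Derivation:
After byte 1 (0x73): reg=0xF2
After byte 2 (0xAE): reg=0x93
After byte 3 (0xDB): reg=0xFF
After byte 4 (0x6E): reg=0xFE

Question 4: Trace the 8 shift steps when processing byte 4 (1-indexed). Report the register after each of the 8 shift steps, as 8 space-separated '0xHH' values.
After byte 1 (0x73): reg=0xF2
After byte 2 (0xAE): reg=0x93
After byte 3 (0xDB): reg=0xFF
Register before byte 4: 0xFF
After XOR with byte 0x6E: 0x91

Answer: 0x25 0x4A 0x94 0x2F 0x5E 0xBC 0x7F 0xFE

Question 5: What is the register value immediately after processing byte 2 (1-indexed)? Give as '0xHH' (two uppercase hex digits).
Answer: 0x93

Derivation:
After byte 1 (0x73): reg=0xF2
After byte 2 (0xAE): reg=0x93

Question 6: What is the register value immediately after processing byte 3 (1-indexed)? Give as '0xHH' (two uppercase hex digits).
Answer: 0xFF

Derivation:
After byte 1 (0x73): reg=0xF2
After byte 2 (0xAE): reg=0x93
After byte 3 (0xDB): reg=0xFF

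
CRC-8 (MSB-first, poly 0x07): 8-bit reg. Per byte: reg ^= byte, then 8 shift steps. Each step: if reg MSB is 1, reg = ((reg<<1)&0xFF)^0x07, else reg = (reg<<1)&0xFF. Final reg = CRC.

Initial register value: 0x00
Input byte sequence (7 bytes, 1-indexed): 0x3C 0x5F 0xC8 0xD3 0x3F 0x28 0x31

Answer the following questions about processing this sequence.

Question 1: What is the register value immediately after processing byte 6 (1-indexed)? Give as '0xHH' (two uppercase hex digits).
After byte 1 (0x3C): reg=0xB4
After byte 2 (0x5F): reg=0x9F
After byte 3 (0xC8): reg=0xA2
After byte 4 (0xD3): reg=0x50
After byte 5 (0x3F): reg=0x0A
After byte 6 (0x28): reg=0xEE

Answer: 0xEE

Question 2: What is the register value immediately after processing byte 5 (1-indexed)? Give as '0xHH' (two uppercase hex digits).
Answer: 0x0A

Derivation:
After byte 1 (0x3C): reg=0xB4
After byte 2 (0x5F): reg=0x9F
After byte 3 (0xC8): reg=0xA2
After byte 4 (0xD3): reg=0x50
After byte 5 (0x3F): reg=0x0A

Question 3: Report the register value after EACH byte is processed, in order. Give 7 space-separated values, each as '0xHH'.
0xB4 0x9F 0xA2 0x50 0x0A 0xEE 0x13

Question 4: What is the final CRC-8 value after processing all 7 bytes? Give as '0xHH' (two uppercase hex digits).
Answer: 0x13

Derivation:
After byte 1 (0x3C): reg=0xB4
After byte 2 (0x5F): reg=0x9F
After byte 3 (0xC8): reg=0xA2
After byte 4 (0xD3): reg=0x50
After byte 5 (0x3F): reg=0x0A
After byte 6 (0x28): reg=0xEE
After byte 7 (0x31): reg=0x13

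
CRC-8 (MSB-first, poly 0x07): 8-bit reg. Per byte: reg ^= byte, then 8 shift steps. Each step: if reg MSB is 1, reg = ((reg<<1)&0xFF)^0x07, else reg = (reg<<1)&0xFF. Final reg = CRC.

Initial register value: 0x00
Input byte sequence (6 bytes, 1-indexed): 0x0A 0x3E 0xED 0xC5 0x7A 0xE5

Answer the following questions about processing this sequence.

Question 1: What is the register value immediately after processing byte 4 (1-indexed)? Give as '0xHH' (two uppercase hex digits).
Answer: 0xAE

Derivation:
After byte 1 (0x0A): reg=0x36
After byte 2 (0x3E): reg=0x38
After byte 3 (0xED): reg=0x25
After byte 4 (0xC5): reg=0xAE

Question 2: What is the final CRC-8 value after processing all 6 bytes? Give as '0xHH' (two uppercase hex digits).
After byte 1 (0x0A): reg=0x36
After byte 2 (0x3E): reg=0x38
After byte 3 (0xED): reg=0x25
After byte 4 (0xC5): reg=0xAE
After byte 5 (0x7A): reg=0x22
After byte 6 (0xE5): reg=0x5B

Answer: 0x5B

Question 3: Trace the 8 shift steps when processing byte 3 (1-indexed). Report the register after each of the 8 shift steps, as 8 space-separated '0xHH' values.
Answer: 0xAD 0x5D 0xBA 0x73 0xE6 0xCB 0x91 0x25

Derivation:
After byte 1 (0x0A): reg=0x36
After byte 2 (0x3E): reg=0x38
Register before byte 3: 0x38
After XOR with byte 0xED: 0xD5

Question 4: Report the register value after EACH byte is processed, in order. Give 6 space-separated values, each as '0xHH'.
0x36 0x38 0x25 0xAE 0x22 0x5B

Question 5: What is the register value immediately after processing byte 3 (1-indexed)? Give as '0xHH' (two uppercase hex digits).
After byte 1 (0x0A): reg=0x36
After byte 2 (0x3E): reg=0x38
After byte 3 (0xED): reg=0x25

Answer: 0x25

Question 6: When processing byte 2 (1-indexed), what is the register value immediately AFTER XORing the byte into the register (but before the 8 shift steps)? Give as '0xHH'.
Register before byte 2: 0x36
Byte 2: 0x3E
0x36 XOR 0x3E = 0x08

Answer: 0x08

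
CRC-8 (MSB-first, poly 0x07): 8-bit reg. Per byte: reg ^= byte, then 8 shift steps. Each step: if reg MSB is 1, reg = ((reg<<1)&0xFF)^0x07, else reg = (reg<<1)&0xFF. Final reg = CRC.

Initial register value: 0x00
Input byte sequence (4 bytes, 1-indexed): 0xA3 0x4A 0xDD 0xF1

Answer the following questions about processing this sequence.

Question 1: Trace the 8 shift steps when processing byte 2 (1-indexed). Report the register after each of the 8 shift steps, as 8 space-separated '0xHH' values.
After byte 1 (0xA3): reg=0x60
Register before byte 2: 0x60
After XOR with byte 0x4A: 0x2A

Answer: 0x54 0xA8 0x57 0xAE 0x5B 0xB6 0x6B 0xD6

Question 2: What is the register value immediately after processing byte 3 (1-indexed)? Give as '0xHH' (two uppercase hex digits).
After byte 1 (0xA3): reg=0x60
After byte 2 (0x4A): reg=0xD6
After byte 3 (0xDD): reg=0x31

Answer: 0x31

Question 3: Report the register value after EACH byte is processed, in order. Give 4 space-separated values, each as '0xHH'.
0x60 0xD6 0x31 0x4E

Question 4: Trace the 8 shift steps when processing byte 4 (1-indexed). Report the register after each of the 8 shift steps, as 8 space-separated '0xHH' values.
After byte 1 (0xA3): reg=0x60
After byte 2 (0x4A): reg=0xD6
After byte 3 (0xDD): reg=0x31
Register before byte 4: 0x31
After XOR with byte 0xF1: 0xC0

Answer: 0x87 0x09 0x12 0x24 0x48 0x90 0x27 0x4E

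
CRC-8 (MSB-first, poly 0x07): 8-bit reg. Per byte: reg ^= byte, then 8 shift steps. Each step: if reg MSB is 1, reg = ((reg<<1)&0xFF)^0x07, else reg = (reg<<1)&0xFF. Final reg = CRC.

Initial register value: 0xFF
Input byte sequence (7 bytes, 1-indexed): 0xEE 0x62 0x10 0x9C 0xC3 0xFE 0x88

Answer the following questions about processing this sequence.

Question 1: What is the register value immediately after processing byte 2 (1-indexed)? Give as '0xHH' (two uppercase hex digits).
After byte 1 (0xEE): reg=0x77
After byte 2 (0x62): reg=0x6B

Answer: 0x6B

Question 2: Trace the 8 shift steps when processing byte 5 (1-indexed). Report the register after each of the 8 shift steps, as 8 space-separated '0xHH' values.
Answer: 0x56 0xAC 0x5F 0xBE 0x7B 0xF6 0xEB 0xD1

Derivation:
After byte 1 (0xEE): reg=0x77
After byte 2 (0x62): reg=0x6B
After byte 3 (0x10): reg=0x66
After byte 4 (0x9C): reg=0xE8
Register before byte 5: 0xE8
After XOR with byte 0xC3: 0x2B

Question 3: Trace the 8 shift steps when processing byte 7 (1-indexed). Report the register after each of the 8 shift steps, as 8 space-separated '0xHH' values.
Answer: 0x8A 0x13 0x26 0x4C 0x98 0x37 0x6E 0xDC

Derivation:
After byte 1 (0xEE): reg=0x77
After byte 2 (0x62): reg=0x6B
After byte 3 (0x10): reg=0x66
After byte 4 (0x9C): reg=0xE8
After byte 5 (0xC3): reg=0xD1
After byte 6 (0xFE): reg=0xCD
Register before byte 7: 0xCD
After XOR with byte 0x88: 0x45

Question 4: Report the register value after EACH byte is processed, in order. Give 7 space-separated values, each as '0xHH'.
0x77 0x6B 0x66 0xE8 0xD1 0xCD 0xDC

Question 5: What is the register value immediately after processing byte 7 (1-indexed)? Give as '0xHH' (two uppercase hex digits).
Answer: 0xDC

Derivation:
After byte 1 (0xEE): reg=0x77
After byte 2 (0x62): reg=0x6B
After byte 3 (0x10): reg=0x66
After byte 4 (0x9C): reg=0xE8
After byte 5 (0xC3): reg=0xD1
After byte 6 (0xFE): reg=0xCD
After byte 7 (0x88): reg=0xDC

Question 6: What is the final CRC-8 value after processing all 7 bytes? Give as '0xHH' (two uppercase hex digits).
After byte 1 (0xEE): reg=0x77
After byte 2 (0x62): reg=0x6B
After byte 3 (0x10): reg=0x66
After byte 4 (0x9C): reg=0xE8
After byte 5 (0xC3): reg=0xD1
After byte 6 (0xFE): reg=0xCD
After byte 7 (0x88): reg=0xDC

Answer: 0xDC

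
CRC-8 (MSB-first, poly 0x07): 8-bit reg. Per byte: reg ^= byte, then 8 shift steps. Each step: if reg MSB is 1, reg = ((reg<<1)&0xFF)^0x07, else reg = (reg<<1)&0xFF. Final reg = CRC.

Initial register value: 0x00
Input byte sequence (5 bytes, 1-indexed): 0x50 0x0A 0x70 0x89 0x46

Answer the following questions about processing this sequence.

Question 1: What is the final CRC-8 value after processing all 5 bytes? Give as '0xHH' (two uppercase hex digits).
After byte 1 (0x50): reg=0xB7
After byte 2 (0x0A): reg=0x3A
After byte 3 (0x70): reg=0xF1
After byte 4 (0x89): reg=0x6F
After byte 5 (0x46): reg=0xDF

Answer: 0xDF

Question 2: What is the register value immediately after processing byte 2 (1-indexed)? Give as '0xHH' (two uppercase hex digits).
Answer: 0x3A

Derivation:
After byte 1 (0x50): reg=0xB7
After byte 2 (0x0A): reg=0x3A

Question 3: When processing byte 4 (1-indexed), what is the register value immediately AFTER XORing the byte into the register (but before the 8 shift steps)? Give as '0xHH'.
Register before byte 4: 0xF1
Byte 4: 0x89
0xF1 XOR 0x89 = 0x78

Answer: 0x78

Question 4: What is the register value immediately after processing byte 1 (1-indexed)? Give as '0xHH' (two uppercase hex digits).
After byte 1 (0x50): reg=0xB7

Answer: 0xB7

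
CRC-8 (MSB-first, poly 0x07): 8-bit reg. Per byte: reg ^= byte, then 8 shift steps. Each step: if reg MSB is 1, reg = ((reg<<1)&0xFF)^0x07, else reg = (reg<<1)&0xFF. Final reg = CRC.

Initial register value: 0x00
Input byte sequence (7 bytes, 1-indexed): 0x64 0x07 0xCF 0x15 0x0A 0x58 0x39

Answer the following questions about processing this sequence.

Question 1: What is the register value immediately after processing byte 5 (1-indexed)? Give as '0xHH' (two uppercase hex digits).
Answer: 0xAB

Derivation:
After byte 1 (0x64): reg=0x3B
After byte 2 (0x07): reg=0xB4
After byte 3 (0xCF): reg=0x66
After byte 4 (0x15): reg=0x5E
After byte 5 (0x0A): reg=0xAB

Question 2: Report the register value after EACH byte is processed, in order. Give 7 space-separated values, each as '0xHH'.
0x3B 0xB4 0x66 0x5E 0xAB 0xD7 0x84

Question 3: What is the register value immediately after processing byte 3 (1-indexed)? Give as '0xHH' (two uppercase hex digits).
After byte 1 (0x64): reg=0x3B
After byte 2 (0x07): reg=0xB4
After byte 3 (0xCF): reg=0x66

Answer: 0x66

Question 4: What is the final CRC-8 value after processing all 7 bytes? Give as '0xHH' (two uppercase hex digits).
After byte 1 (0x64): reg=0x3B
After byte 2 (0x07): reg=0xB4
After byte 3 (0xCF): reg=0x66
After byte 4 (0x15): reg=0x5E
After byte 5 (0x0A): reg=0xAB
After byte 6 (0x58): reg=0xD7
After byte 7 (0x39): reg=0x84

Answer: 0x84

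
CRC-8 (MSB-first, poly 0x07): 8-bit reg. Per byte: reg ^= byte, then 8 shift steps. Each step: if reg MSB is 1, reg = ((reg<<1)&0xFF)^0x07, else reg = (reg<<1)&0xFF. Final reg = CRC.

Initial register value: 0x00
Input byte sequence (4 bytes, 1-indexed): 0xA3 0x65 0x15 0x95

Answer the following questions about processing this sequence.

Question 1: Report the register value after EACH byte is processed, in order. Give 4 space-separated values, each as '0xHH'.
0x60 0x1B 0x2A 0x34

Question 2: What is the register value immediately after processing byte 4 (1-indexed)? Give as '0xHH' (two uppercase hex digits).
Answer: 0x34

Derivation:
After byte 1 (0xA3): reg=0x60
After byte 2 (0x65): reg=0x1B
After byte 3 (0x15): reg=0x2A
After byte 4 (0x95): reg=0x34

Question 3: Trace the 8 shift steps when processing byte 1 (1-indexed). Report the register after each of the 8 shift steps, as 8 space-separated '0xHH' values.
Register before byte 1: 0x00
After XOR with byte 0xA3: 0xA3

Answer: 0x41 0x82 0x03 0x06 0x0C 0x18 0x30 0x60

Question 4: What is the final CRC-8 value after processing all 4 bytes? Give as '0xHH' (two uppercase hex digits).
Answer: 0x34

Derivation:
After byte 1 (0xA3): reg=0x60
After byte 2 (0x65): reg=0x1B
After byte 3 (0x15): reg=0x2A
After byte 4 (0x95): reg=0x34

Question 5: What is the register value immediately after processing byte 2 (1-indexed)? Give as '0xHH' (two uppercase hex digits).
After byte 1 (0xA3): reg=0x60
After byte 2 (0x65): reg=0x1B

Answer: 0x1B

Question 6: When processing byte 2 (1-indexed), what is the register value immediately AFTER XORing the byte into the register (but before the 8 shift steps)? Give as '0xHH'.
Register before byte 2: 0x60
Byte 2: 0x65
0x60 XOR 0x65 = 0x05

Answer: 0x05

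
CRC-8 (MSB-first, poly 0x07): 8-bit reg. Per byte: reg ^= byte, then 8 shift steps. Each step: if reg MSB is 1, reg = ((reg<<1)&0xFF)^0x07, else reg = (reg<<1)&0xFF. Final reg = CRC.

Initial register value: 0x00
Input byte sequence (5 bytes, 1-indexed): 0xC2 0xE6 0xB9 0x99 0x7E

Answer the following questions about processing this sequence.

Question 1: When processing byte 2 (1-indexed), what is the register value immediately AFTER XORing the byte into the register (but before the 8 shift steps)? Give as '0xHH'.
Register before byte 2: 0x40
Byte 2: 0xE6
0x40 XOR 0xE6 = 0xA6

Answer: 0xA6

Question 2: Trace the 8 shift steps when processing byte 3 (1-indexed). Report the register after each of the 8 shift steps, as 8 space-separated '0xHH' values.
After byte 1 (0xC2): reg=0x40
After byte 2 (0xE6): reg=0x7B
Register before byte 3: 0x7B
After XOR with byte 0xB9: 0xC2

Answer: 0x83 0x01 0x02 0x04 0x08 0x10 0x20 0x40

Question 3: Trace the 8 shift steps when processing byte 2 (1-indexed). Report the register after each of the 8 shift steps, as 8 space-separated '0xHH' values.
Answer: 0x4B 0x96 0x2B 0x56 0xAC 0x5F 0xBE 0x7B

Derivation:
After byte 1 (0xC2): reg=0x40
Register before byte 2: 0x40
After XOR with byte 0xE6: 0xA6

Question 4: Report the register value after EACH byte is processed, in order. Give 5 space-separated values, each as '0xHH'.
0x40 0x7B 0x40 0x01 0x7A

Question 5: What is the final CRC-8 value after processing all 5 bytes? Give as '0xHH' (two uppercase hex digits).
After byte 1 (0xC2): reg=0x40
After byte 2 (0xE6): reg=0x7B
After byte 3 (0xB9): reg=0x40
After byte 4 (0x99): reg=0x01
After byte 5 (0x7E): reg=0x7A

Answer: 0x7A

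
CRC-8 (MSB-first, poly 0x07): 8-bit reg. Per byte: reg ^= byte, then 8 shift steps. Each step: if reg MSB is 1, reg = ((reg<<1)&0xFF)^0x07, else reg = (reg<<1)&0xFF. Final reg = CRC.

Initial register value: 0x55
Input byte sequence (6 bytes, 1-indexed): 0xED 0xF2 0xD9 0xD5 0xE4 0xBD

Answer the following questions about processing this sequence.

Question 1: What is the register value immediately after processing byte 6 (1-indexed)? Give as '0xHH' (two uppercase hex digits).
After byte 1 (0xED): reg=0x21
After byte 2 (0xF2): reg=0x37
After byte 3 (0xD9): reg=0x84
After byte 4 (0xD5): reg=0xB0
After byte 5 (0xE4): reg=0xAB
After byte 6 (0xBD): reg=0x62

Answer: 0x62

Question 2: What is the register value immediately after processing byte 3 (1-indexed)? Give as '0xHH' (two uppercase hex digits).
After byte 1 (0xED): reg=0x21
After byte 2 (0xF2): reg=0x37
After byte 3 (0xD9): reg=0x84

Answer: 0x84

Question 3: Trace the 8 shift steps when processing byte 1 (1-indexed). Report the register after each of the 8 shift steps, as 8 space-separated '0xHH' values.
Answer: 0x77 0xEE 0xDB 0xB1 0x65 0xCA 0x93 0x21

Derivation:
Register before byte 1: 0x55
After XOR with byte 0xED: 0xB8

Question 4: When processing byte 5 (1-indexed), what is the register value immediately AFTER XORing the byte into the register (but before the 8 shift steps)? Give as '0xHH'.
Answer: 0x54

Derivation:
Register before byte 5: 0xB0
Byte 5: 0xE4
0xB0 XOR 0xE4 = 0x54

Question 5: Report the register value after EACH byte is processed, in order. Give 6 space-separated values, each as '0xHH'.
0x21 0x37 0x84 0xB0 0xAB 0x62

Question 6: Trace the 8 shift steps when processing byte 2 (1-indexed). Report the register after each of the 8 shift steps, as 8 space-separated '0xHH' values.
After byte 1 (0xED): reg=0x21
Register before byte 2: 0x21
After XOR with byte 0xF2: 0xD3

Answer: 0xA1 0x45 0x8A 0x13 0x26 0x4C 0x98 0x37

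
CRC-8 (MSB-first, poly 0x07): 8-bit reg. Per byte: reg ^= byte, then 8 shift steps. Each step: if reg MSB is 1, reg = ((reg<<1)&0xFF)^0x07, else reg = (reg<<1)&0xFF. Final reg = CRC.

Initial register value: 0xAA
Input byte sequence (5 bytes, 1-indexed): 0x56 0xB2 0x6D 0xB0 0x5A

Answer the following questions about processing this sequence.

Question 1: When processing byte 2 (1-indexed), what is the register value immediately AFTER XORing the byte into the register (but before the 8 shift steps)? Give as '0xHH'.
Register before byte 2: 0xFA
Byte 2: 0xB2
0xFA XOR 0xB2 = 0x48

Answer: 0x48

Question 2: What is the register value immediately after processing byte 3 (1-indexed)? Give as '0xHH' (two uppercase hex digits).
After byte 1 (0x56): reg=0xFA
After byte 2 (0xB2): reg=0xFF
After byte 3 (0x6D): reg=0xF7

Answer: 0xF7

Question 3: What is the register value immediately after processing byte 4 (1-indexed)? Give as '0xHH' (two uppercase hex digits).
Answer: 0xD2

Derivation:
After byte 1 (0x56): reg=0xFA
After byte 2 (0xB2): reg=0xFF
After byte 3 (0x6D): reg=0xF7
After byte 4 (0xB0): reg=0xD2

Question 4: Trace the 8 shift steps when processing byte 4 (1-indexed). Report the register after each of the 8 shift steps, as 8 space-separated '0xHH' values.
After byte 1 (0x56): reg=0xFA
After byte 2 (0xB2): reg=0xFF
After byte 3 (0x6D): reg=0xF7
Register before byte 4: 0xF7
After XOR with byte 0xB0: 0x47

Answer: 0x8E 0x1B 0x36 0x6C 0xD8 0xB7 0x69 0xD2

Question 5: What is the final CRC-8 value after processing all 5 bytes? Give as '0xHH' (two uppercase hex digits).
After byte 1 (0x56): reg=0xFA
After byte 2 (0xB2): reg=0xFF
After byte 3 (0x6D): reg=0xF7
After byte 4 (0xB0): reg=0xD2
After byte 5 (0x5A): reg=0xB1

Answer: 0xB1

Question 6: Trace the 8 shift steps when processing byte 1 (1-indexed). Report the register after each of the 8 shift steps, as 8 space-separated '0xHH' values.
Register before byte 1: 0xAA
After XOR with byte 0x56: 0xFC

Answer: 0xFF 0xF9 0xF5 0xED 0xDD 0xBD 0x7D 0xFA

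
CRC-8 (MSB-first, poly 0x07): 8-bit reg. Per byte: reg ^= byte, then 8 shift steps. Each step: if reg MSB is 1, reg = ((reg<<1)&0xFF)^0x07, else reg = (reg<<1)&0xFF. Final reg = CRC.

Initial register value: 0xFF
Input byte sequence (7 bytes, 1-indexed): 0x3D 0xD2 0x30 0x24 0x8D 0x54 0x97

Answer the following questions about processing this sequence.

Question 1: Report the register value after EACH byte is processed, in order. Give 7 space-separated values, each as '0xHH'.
0x40 0xF7 0x5B 0x7A 0xCB 0xD4 0xCE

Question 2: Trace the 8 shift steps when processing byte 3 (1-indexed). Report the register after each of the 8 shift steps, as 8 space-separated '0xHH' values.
Answer: 0x89 0x15 0x2A 0x54 0xA8 0x57 0xAE 0x5B

Derivation:
After byte 1 (0x3D): reg=0x40
After byte 2 (0xD2): reg=0xF7
Register before byte 3: 0xF7
After XOR with byte 0x30: 0xC7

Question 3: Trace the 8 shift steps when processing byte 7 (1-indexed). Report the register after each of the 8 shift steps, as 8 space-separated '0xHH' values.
After byte 1 (0x3D): reg=0x40
After byte 2 (0xD2): reg=0xF7
After byte 3 (0x30): reg=0x5B
After byte 4 (0x24): reg=0x7A
After byte 5 (0x8D): reg=0xCB
After byte 6 (0x54): reg=0xD4
Register before byte 7: 0xD4
After XOR with byte 0x97: 0x43

Answer: 0x86 0x0B 0x16 0x2C 0x58 0xB0 0x67 0xCE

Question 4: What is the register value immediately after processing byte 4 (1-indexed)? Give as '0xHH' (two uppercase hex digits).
Answer: 0x7A

Derivation:
After byte 1 (0x3D): reg=0x40
After byte 2 (0xD2): reg=0xF7
After byte 3 (0x30): reg=0x5B
After byte 4 (0x24): reg=0x7A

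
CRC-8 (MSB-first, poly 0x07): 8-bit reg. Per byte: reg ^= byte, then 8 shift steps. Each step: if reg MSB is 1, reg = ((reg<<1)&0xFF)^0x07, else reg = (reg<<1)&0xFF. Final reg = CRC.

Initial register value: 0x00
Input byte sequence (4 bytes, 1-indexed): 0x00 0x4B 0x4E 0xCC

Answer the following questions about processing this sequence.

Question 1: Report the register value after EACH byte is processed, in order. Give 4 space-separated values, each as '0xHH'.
0x00 0xF6 0x21 0x8D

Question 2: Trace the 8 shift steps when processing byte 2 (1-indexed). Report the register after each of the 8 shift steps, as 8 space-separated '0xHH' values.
Answer: 0x96 0x2B 0x56 0xAC 0x5F 0xBE 0x7B 0xF6

Derivation:
After byte 1 (0x00): reg=0x00
Register before byte 2: 0x00
After XOR with byte 0x4B: 0x4B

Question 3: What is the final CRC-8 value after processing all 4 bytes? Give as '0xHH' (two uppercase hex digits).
Answer: 0x8D

Derivation:
After byte 1 (0x00): reg=0x00
After byte 2 (0x4B): reg=0xF6
After byte 3 (0x4E): reg=0x21
After byte 4 (0xCC): reg=0x8D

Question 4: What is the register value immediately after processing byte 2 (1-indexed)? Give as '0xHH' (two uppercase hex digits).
Answer: 0xF6

Derivation:
After byte 1 (0x00): reg=0x00
After byte 2 (0x4B): reg=0xF6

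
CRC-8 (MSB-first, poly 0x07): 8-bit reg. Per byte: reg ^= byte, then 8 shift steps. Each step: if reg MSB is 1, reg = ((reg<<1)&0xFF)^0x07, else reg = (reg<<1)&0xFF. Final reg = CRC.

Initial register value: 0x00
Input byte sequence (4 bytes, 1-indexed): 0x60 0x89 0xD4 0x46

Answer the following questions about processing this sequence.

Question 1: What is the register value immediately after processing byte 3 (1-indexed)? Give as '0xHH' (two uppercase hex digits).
Answer: 0xEC

Derivation:
After byte 1 (0x60): reg=0x27
After byte 2 (0x89): reg=0x43
After byte 3 (0xD4): reg=0xEC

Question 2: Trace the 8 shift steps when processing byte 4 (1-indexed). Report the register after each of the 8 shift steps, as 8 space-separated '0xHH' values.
After byte 1 (0x60): reg=0x27
After byte 2 (0x89): reg=0x43
After byte 3 (0xD4): reg=0xEC
Register before byte 4: 0xEC
After XOR with byte 0x46: 0xAA

Answer: 0x53 0xA6 0x4B 0x96 0x2B 0x56 0xAC 0x5F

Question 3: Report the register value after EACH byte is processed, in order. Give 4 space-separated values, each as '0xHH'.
0x27 0x43 0xEC 0x5F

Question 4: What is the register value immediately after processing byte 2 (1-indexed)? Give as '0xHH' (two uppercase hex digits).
After byte 1 (0x60): reg=0x27
After byte 2 (0x89): reg=0x43

Answer: 0x43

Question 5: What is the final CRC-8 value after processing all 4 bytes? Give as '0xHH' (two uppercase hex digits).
After byte 1 (0x60): reg=0x27
After byte 2 (0x89): reg=0x43
After byte 3 (0xD4): reg=0xEC
After byte 4 (0x46): reg=0x5F

Answer: 0x5F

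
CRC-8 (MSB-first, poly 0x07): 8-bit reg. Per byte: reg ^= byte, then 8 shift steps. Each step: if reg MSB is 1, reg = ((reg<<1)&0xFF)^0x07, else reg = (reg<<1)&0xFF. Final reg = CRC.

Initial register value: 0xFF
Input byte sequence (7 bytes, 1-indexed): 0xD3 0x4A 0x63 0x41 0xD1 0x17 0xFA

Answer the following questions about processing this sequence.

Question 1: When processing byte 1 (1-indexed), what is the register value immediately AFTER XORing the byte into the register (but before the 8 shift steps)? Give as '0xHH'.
Answer: 0x2C

Derivation:
Register before byte 1: 0xFF
Byte 1: 0xD3
0xFF XOR 0xD3 = 0x2C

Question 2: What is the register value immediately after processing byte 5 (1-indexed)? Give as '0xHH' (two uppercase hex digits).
Answer: 0xFA

Derivation:
After byte 1 (0xD3): reg=0xC4
After byte 2 (0x4A): reg=0xA3
After byte 3 (0x63): reg=0x4E
After byte 4 (0x41): reg=0x2D
After byte 5 (0xD1): reg=0xFA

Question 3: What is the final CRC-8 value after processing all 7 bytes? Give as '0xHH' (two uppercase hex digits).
After byte 1 (0xD3): reg=0xC4
After byte 2 (0x4A): reg=0xA3
After byte 3 (0x63): reg=0x4E
After byte 4 (0x41): reg=0x2D
After byte 5 (0xD1): reg=0xFA
After byte 6 (0x17): reg=0x8D
After byte 7 (0xFA): reg=0x42

Answer: 0x42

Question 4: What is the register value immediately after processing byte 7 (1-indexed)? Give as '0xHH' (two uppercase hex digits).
Answer: 0x42

Derivation:
After byte 1 (0xD3): reg=0xC4
After byte 2 (0x4A): reg=0xA3
After byte 3 (0x63): reg=0x4E
After byte 4 (0x41): reg=0x2D
After byte 5 (0xD1): reg=0xFA
After byte 6 (0x17): reg=0x8D
After byte 7 (0xFA): reg=0x42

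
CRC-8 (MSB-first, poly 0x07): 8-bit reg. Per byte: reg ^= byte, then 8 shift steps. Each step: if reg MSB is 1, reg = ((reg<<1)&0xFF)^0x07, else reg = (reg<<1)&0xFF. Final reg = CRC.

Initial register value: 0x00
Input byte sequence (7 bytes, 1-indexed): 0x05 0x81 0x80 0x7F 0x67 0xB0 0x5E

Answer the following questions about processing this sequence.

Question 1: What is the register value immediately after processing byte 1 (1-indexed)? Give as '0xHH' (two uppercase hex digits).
Answer: 0x1B

Derivation:
After byte 1 (0x05): reg=0x1B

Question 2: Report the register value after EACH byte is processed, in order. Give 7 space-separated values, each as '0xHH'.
0x1B 0xCF 0xEA 0xE2 0x92 0xEE 0x19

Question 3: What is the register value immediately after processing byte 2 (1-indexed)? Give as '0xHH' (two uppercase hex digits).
After byte 1 (0x05): reg=0x1B
After byte 2 (0x81): reg=0xCF

Answer: 0xCF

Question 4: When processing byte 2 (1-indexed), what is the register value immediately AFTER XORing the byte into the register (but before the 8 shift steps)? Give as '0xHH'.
Answer: 0x9A

Derivation:
Register before byte 2: 0x1B
Byte 2: 0x81
0x1B XOR 0x81 = 0x9A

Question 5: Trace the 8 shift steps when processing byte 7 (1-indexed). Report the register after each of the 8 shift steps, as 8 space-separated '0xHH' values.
After byte 1 (0x05): reg=0x1B
After byte 2 (0x81): reg=0xCF
After byte 3 (0x80): reg=0xEA
After byte 4 (0x7F): reg=0xE2
After byte 5 (0x67): reg=0x92
After byte 6 (0xB0): reg=0xEE
Register before byte 7: 0xEE
After XOR with byte 0x5E: 0xB0

Answer: 0x67 0xCE 0x9B 0x31 0x62 0xC4 0x8F 0x19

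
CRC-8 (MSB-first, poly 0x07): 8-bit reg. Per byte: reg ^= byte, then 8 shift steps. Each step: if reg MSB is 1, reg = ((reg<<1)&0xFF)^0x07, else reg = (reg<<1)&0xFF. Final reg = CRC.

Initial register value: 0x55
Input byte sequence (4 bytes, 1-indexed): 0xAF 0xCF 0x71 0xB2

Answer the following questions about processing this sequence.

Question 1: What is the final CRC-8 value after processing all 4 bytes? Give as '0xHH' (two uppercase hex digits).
Answer: 0xF5

Derivation:
After byte 1 (0xAF): reg=0xE8
After byte 2 (0xCF): reg=0xF5
After byte 3 (0x71): reg=0x95
After byte 4 (0xB2): reg=0xF5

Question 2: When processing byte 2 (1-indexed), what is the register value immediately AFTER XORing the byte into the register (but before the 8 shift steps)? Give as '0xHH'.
Register before byte 2: 0xE8
Byte 2: 0xCF
0xE8 XOR 0xCF = 0x27

Answer: 0x27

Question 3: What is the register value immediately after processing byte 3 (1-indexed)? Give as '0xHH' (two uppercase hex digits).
Answer: 0x95

Derivation:
After byte 1 (0xAF): reg=0xE8
After byte 2 (0xCF): reg=0xF5
After byte 3 (0x71): reg=0x95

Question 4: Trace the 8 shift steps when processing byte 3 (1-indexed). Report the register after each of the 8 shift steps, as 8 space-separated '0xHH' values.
After byte 1 (0xAF): reg=0xE8
After byte 2 (0xCF): reg=0xF5
Register before byte 3: 0xF5
After XOR with byte 0x71: 0x84

Answer: 0x0F 0x1E 0x3C 0x78 0xF0 0xE7 0xC9 0x95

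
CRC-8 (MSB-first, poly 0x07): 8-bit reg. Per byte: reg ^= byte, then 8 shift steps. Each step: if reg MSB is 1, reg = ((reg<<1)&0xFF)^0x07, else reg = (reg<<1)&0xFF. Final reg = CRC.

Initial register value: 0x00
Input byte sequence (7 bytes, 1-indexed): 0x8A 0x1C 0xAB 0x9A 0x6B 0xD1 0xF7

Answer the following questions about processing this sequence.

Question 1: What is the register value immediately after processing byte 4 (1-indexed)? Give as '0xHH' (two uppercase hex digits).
After byte 1 (0x8A): reg=0xBF
After byte 2 (0x1C): reg=0x60
After byte 3 (0xAB): reg=0x7F
After byte 4 (0x9A): reg=0xB5

Answer: 0xB5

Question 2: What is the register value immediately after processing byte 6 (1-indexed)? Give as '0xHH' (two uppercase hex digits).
Answer: 0x55

Derivation:
After byte 1 (0x8A): reg=0xBF
After byte 2 (0x1C): reg=0x60
After byte 3 (0xAB): reg=0x7F
After byte 4 (0x9A): reg=0xB5
After byte 5 (0x6B): reg=0x14
After byte 6 (0xD1): reg=0x55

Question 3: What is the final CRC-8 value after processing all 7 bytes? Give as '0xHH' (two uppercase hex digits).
Answer: 0x67

Derivation:
After byte 1 (0x8A): reg=0xBF
After byte 2 (0x1C): reg=0x60
After byte 3 (0xAB): reg=0x7F
After byte 4 (0x9A): reg=0xB5
After byte 5 (0x6B): reg=0x14
After byte 6 (0xD1): reg=0x55
After byte 7 (0xF7): reg=0x67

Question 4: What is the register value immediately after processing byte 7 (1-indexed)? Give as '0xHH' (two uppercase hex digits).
After byte 1 (0x8A): reg=0xBF
After byte 2 (0x1C): reg=0x60
After byte 3 (0xAB): reg=0x7F
After byte 4 (0x9A): reg=0xB5
After byte 5 (0x6B): reg=0x14
After byte 6 (0xD1): reg=0x55
After byte 7 (0xF7): reg=0x67

Answer: 0x67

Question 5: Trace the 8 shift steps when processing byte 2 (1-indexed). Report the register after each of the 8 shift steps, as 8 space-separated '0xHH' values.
Answer: 0x41 0x82 0x03 0x06 0x0C 0x18 0x30 0x60

Derivation:
After byte 1 (0x8A): reg=0xBF
Register before byte 2: 0xBF
After XOR with byte 0x1C: 0xA3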